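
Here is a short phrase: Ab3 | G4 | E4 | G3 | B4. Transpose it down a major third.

Fb3 Eb4 C4 Eb3 G4

Ab3 becomes Fb3
G4 becomes Eb4
E4 becomes C4
G3 becomes Eb3
B4 becomes G4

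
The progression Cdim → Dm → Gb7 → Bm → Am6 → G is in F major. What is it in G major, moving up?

F major up to G major is a major second; each chord root moves by that interval while the quality stays the same.
Cdim: root C up a major second → D, giving Ddim.
Dm: root D up a major second → E, giving Em.
Gb7: root Gb up a major second → Ab, giving Ab7.
Bm: root B up a major second → C#, giving C#m.
Am6: root A up a major second → B, giving Bm6.
G: root G up a major second → A, giving A.

Ddim Em Ab7 C#m Bm6 A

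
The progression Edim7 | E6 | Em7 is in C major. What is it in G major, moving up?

C major up to G major is a perfect fifth; each chord root moves by that interval while the quality stays the same.
Edim7: root E up a perfect fifth → B, giving Bdim7.
E6: root E up a perfect fifth → B, giving B6.
Em7: root E up a perfect fifth → B, giving Bm7.

Bdim7 B6 Bm7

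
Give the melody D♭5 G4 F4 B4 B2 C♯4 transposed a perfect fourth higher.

Db5: a fourth up reaches G, and 5 semitones makes it Gb5.
G4 up a perfect fourth is C5.
A perfect fourth up from F4 gives Bb4.
B4: a fourth up reaches E, and 5 semitones makes it E5.
B2: a fourth up reaches E, and 5 semitones makes it E3.
C#4: a fourth up reaches F, and 5 semitones makes it F#4.

Gb5 C5 Bb4 E5 E3 F#4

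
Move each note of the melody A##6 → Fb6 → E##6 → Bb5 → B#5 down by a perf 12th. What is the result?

D##5 Bbb4 A##4 Eb4 E#4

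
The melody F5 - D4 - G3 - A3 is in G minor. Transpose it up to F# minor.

From G up to F# is a major seventh; apply that to each pitch.
F5 to E6
D4 to C#5
G3 to F#4
A3 to G#4

E6 C#5 F#4 G#4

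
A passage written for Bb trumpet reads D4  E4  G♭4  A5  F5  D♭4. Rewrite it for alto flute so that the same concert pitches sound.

F4 G4 Bbb4 C6 Ab5 Fb4

First find concert pitch: the Bb trumpet sounds a major second below written, so D4 E4 G♭4 A5 F5 D♭4 sounds C4 D4 Fb4 G5 Eb5 Cb4.
Then write for alto flute: it sounds a perfect fourth below written, so the part must be a perfect fourth above concert.
C4 → F4
D4 → G4
Fb4 → Bbb4
G5 → C6
Eb5 → Ab5
Cb4 → Fb4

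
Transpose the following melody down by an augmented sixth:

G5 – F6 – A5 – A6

G5 -> Bbb4
F6 -> Abb5
A5 -> Cb5
A6 -> Cb6

Bbb4 Abb5 Cb5 Cb6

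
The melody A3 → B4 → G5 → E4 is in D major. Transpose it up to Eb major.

Bb3 C5 Ab5 F4

D major to Eb major up is a minor second, so every note moves up by that interval.
A3 -> Bb3
B4 -> C5
G5 -> Ab5
E4 -> F4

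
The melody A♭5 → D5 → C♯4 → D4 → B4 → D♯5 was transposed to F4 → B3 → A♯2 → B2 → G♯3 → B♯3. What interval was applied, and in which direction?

down a minor tenth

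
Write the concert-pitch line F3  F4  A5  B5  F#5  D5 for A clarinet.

Written C4 sounds as A3 on the A clarinet, so concert pitches are written a minor third up.
F3 -> Ab3
F4 -> Ab4
A5 -> C6
B5 -> D6
F#5 -> A5
D5 -> F5

Ab3 Ab4 C6 D6 A5 F5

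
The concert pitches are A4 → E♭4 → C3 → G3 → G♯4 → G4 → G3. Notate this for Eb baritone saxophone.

The Eb baritone saxophone sounds a major thirteenth below written, so the written part must be a major thirteenth above concert — transpose each note up.
A4 becomes F#6
Eb4 becomes C6
C3 becomes A4
G3 becomes E5
G#4 becomes E#6
G4 becomes E6
G3 becomes E5

F#6 C6 A4 E5 E#6 E6 E5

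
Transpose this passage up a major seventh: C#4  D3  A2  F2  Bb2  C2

C#4 up a major seventh is B#4.
D3: a seventh up reaches C, and 11 semitones makes it C#4.
A major seventh up from A2 gives G#3.
A major seventh up from F2 gives E3.
A major seventh up from Bb2 gives A3.
C2 up a major seventh is B2.

B#4 C#4 G#3 E3 A3 B2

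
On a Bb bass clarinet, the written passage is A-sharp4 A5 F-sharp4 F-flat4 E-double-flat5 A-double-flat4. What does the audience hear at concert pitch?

G#3 G4 E3 Ebb3 Dbb4 Gbb3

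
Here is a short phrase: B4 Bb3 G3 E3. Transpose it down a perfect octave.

B4 to B3
Bb3 to Bb2
G3 to G2
E3 to E2

B3 Bb2 G2 E2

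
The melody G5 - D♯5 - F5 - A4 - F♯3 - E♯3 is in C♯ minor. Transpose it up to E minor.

Bb5 F#5 Ab5 C5 A3 G#3

C♯ minor to E minor up is a minor third, so every note moves up by that interval.
G5 becomes Bb5
D#5 becomes F#5
F5 becomes Ab5
A4 becomes C5
F#3 becomes A3
E#3 becomes G#3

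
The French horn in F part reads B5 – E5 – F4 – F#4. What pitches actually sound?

The French horn in F sounds a perfect fifth below written, so transpose each written note down a perfect fifth.
B5 gives E5
E5 gives A4
F4 gives Bb3
F#4 gives B3

E5 A4 Bb3 B3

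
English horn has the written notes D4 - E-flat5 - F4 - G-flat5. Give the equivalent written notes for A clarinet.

Bb3 Cb5 Db4 Ebb5

First find concert pitch: the English horn sounds a perfect fifth below written, so D4 E-flat5 F4 G-flat5 sounds G3 Ab4 Bb3 Cb5.
Then write for A clarinet: it sounds a minor third below written, so the part must be a minor third above concert.
G3 → Bb3
Ab4 → Cb5
Bb3 → Db4
Cb5 → Ebb5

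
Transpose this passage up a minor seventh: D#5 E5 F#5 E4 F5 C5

C#6 D6 E6 D5 Eb6 Bb5

D#5: a seventh up reaches C, and 10 semitones makes it C#6.
E5: a seventh up reaches D, and 10 semitones makes it D6.
F#5 up a minor seventh is E6.
E4 up a minor seventh is D5.
A minor seventh up from F5 gives Eb6.
A minor seventh up from C5 gives Bb5.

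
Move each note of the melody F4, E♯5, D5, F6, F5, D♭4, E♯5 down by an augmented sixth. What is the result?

An augmented sixth down from F4 gives Abb3.
An augmented sixth down from E#5 gives G4.
D5: a sixth down reaches F, and 10 semitones makes it Fb4.
F6: a sixth down reaches A, and 10 semitones makes it Abb5.
F5 down an augmented sixth is Abb4.
Db4: a sixth down reaches F, and 10 semitones makes it Fbb3.
E#5: a sixth down reaches G, and 10 semitones makes it G4.

Abb3 G4 Fb4 Abb5 Abb4 Fbb3 G4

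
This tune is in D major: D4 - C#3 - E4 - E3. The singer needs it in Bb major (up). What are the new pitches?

Bb4 A3 C5 C4

From D up to Bb is a minor sixth; apply that to each pitch.
D4 to Bb4
C#3 to A3
E4 to C5
E3 to C4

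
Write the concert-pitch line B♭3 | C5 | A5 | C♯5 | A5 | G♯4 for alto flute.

Eb4 F5 D6 F#5 D6 C#5

The alto flute sounds a perfect fourth below written, so the written part must be a perfect fourth above concert — transpose each note up.
Bb3 becomes Eb4
C5 becomes F5
A5 becomes D6
C#5 becomes F#5
A5 becomes D6
G#4 becomes C#5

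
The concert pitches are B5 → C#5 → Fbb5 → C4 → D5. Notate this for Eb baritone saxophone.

Written C4 sounds as Eb2 on the Eb baritone saxophone, so concert pitches are written a major thirteenth up.
B5 -> G#7
C#5 -> A#6
Fbb5 -> Dbb7
C4 -> A5
D5 -> B6

G#7 A#6 Dbb7 A5 B6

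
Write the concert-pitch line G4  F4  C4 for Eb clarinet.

Written C4 sounds as Eb4 on the Eb clarinet, so concert pitches are written a minor third down.
G4 to E4
F4 to D4
C4 to A3

E4 D4 A3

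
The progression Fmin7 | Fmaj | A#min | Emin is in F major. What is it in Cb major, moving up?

Cbmin7 Cbmaj Emin Bbmin

F major up to Cb major is a diminished fifth; each chord root moves by that interval while the quality stays the same.
Fmin7: root F up a diminished fifth → Cb, giving Cbmin7.
Fmaj: root F up a diminished fifth → Cb, giving Cbmaj.
A#min: root A# up a diminished fifth → E, giving Emin.
Emin: root E up a diminished fifth → Bb, giving Bbmin.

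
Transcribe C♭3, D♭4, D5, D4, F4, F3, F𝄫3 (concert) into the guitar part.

Cb4 Db5 D6 D5 F5 F4 Fbb4

The guitar sounds a perfect octave below written, so the written part must be a perfect octave above concert — transpose each note up.
Cb3 becomes Cb4
Db4 becomes Db5
D5 becomes D6
D4 becomes D5
F4 becomes F5
F3 becomes F4
Fbb3 becomes Fbb4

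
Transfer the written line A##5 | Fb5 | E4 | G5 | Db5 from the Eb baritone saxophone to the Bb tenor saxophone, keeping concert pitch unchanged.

D##5 Bbb4 A3 C5 Gb4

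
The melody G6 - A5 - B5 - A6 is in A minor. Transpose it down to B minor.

A minor to B minor down is a minor seventh, so every note moves down by that interval.
G6 to A5
A5 to B4
B5 to C#5
A6 to B5

A5 B4 C#5 B5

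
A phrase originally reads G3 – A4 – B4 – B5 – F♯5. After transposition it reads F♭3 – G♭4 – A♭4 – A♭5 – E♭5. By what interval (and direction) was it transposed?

down an augmented second

Take the first pair: G3 → Fb3. G to F spans 2 letter names, so the interval is some kind of second.
Fb3 to G3 is 3 semitones, which makes it an augmented second; the second version is lower, so the direction is down.
Checking another pair — F#5 → Eb5 — gives the same interval.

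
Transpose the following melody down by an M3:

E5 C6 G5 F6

C5 Ab5 Eb5 Db6

A major third down from E5 gives C5.
A major third down from C6 gives Ab5.
A major third down from G5 gives Eb5.
A major third down from F6 gives Db6.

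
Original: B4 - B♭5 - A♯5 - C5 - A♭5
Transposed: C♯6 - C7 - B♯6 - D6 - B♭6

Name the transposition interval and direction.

Take the first pair: B4 → C#6. B to C spans 9 letter names, so the interval is some kind of ninth.
B4 to C#6 is 14 semitones, which makes it a major ninth; the second version is higher, so the direction is up.
Checking another pair — Ab5 → Bb6 — gives the same interval.

up a major ninth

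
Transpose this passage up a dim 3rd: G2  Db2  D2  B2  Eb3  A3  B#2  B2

Bbb2 Fbb2 Fb2 Db3 Gbb3 Cb4 D3 Db3

G2 up a diminished third is Bbb2.
Db2: a third up reaches F, and 2 semitones makes it Fbb2.
D2: a third up reaches F, and 2 semitones makes it Fb2.
B2: a third up reaches D, and 2 semitones makes it Db3.
Eb3: a third up reaches G, and 2 semitones makes it Gbb3.
A3: a third up reaches C, and 2 semitones makes it Cb4.
A diminished third up from B#2 gives D3.
B2 up a diminished third is Db3.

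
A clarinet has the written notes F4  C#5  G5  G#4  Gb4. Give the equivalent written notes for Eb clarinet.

B3 F##4 C#5 C##4 C4

First find concert pitch: the A clarinet sounds a minor third below written, so F4 C#5 G5 G#4 Gb4 sounds D4 A#4 E5 E#4 Eb4.
Then write for Eb clarinet: it sounds a minor third above written, so the part must be a minor third below concert.
D4 → B3
A#4 → F##4
E5 → C#5
E#4 → C##4
Eb4 → C4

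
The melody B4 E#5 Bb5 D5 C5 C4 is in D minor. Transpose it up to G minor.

E5 A#5 Eb6 G5 F5 F4

D minor to G minor up is a perfect fourth, so every note moves up by that interval.
B4 → E5
E#5 → A#5
Bb5 → Eb6
D5 → G5
C5 → F5
C4 → F4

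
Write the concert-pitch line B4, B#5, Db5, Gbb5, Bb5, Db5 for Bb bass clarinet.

C#6 C##7 Eb6 Abb6 C7 Eb6

Written C4 sounds as Bb2 on the Bb bass clarinet, so concert pitches are written a major ninth up.
B4 becomes C#6
B#5 becomes C##7
Db5 becomes Eb6
Gbb5 becomes Abb6
Bb5 becomes C7
Db5 becomes Eb6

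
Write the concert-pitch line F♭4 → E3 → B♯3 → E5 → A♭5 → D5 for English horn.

Written C4 sounds as F3 on the English horn, so concert pitches are written a perfect fifth up.
Fb4 gives Cb5
E3 gives B3
B#3 gives F##4
E5 gives B5
Ab5 gives Eb6
D5 gives A5

Cb5 B3 F##4 B5 Eb6 A5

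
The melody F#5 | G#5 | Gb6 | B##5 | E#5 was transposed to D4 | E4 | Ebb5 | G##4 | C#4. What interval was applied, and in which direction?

down a major tenth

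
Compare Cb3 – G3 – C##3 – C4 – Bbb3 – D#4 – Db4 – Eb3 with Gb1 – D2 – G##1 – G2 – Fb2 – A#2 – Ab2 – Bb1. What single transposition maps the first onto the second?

Take the first pair: Cb3 → Gb1. C to G spans 11 letter names, so the interval is some kind of eleventh.
Gb1 to Cb3 is 17 semitones, which makes it a perfect eleventh; the second version is lower, so the direction is down.
Checking another pair — Eb3 → Bb1 — gives the same interval.

down a perfect eleventh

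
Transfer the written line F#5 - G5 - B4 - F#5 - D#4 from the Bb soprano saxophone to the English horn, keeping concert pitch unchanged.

B5 C6 E5 B5 G#4

First find concert pitch: the Bb soprano saxophone sounds a major second below written, so F#5 G5 B4 F#5 D#4 sounds E5 F5 A4 E5 C#4.
Then write for English horn: it sounds a perfect fifth below written, so the part must be a perfect fifth above concert.
E5 → B5
F5 → C6
A4 → E5
E5 → B5
C#4 → G#4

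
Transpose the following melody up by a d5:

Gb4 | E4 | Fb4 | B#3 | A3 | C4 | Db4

Dbb5 Bb4 Cbb5 F#4 Eb4 Gb4 Abb4

Gb4 up a diminished fifth is Dbb5.
A diminished fifth up from E4 gives Bb4.
Fb4: a fifth up reaches C, and 6 semitones makes it Cbb5.
B#3: a fifth up reaches F, and 6 semitones makes it F#4.
A diminished fifth up from A3 gives Eb4.
C4: a fifth up reaches G, and 6 semitones makes it Gb4.
A diminished fifth up from Db4 gives Abb4.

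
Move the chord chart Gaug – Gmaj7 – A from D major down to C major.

Faug Fmaj7 G

D major down to C major is a major second; each chord root moves by that interval while the quality stays the same.
Gaug: root G down a major second → F, giving Faug.
Gmaj7: root G down a major second → F, giving Fmaj7.
A: root A down a major second → G, giving G.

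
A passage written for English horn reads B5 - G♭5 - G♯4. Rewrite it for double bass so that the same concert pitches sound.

First find concert pitch: the English horn sounds a perfect fifth below written, so B5 G♭5 G♯4 sounds E5 Cb5 C#4.
Then write for double bass: it sounds a perfect octave below written, so the part must be a perfect octave above concert.
E5 → E6
Cb5 → Cb6
C#4 → C#5

E6 Cb6 C#5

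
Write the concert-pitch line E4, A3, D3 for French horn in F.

Written C4 sounds as F3 on the French horn in F, so concert pitches are written a perfect fifth up.
E4 -> B4
A3 -> E4
D3 -> A3

B4 E4 A3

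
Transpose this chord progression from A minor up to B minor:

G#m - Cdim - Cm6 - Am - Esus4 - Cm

A minor up to B minor is a major second; each chord root moves by that interval while the quality stays the same.
G#m: root G# up a major second → A#, giving A#m.
Cdim: root C up a major second → D, giving Ddim.
Cm6: root C up a major second → D, giving Dm6.
Am: root A up a major second → B, giving Bm.
Esus4: root E up a major second → F#, giving F#sus4.
Cm: root C up a major second → D, giving Dm.

A#m Ddim Dm6 Bm F#sus4 Dm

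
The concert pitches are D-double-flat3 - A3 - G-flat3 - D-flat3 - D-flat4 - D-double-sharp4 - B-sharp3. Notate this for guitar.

Dbb4 A4 Gb4 Db4 Db5 D##5 B#4

The guitar sounds a perfect octave below written, so the written part must be a perfect octave above concert — transpose each note up.
Dbb3 gives Dbb4
A3 gives A4
Gb3 gives Gb4
Db3 gives Db4
Db4 gives Db5
D##4 gives D##5
B#3 gives B#4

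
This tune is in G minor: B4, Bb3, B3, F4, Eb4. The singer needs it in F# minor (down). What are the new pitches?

A#4 A3 A#3 E4 D4

G minor to F# minor down is a minor second, so every note moves down by that interval.
B4 to A#4
Bb3 to A3
B3 to A#3
F4 to E4
Eb4 to D4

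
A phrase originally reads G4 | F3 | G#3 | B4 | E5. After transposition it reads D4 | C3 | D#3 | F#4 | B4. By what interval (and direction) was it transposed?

down a perfect fourth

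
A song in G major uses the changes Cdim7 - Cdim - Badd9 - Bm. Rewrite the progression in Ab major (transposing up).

G major up to Ab major is a minor second; each chord root moves by that interval while the quality stays the same.
Cdim7: root C up a minor second → Db, giving Dbdim7.
Cdim: root C up a minor second → Db, giving Dbdim.
Badd9: root B up a minor second → C, giving Cadd9.
Bm: root B up a minor second → C, giving Cm.

Dbdim7 Dbdim Cadd9 Cm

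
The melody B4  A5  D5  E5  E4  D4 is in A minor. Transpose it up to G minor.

A5 G6 C6 D6 D5 C5

A minor to G minor up is a minor seventh, so every note moves up by that interval.
B4 to A5
A5 to G6
D5 to C6
E5 to D6
E4 to D5
D4 to C5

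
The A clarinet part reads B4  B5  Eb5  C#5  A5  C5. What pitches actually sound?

The A clarinet sounds a minor third below written, so transpose each written note down a minor third.
B4 to G#4
B5 to G#5
Eb5 to C5
C#5 to A#4
A5 to F#5
C5 to A4

G#4 G#5 C5 A#4 F#5 A4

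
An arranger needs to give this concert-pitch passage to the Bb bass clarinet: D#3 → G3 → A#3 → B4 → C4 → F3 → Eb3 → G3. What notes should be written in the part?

Written C4 sounds as Bb2 on the Bb bass clarinet, so concert pitches are written a major ninth up.
D#3 gives E#4
G3 gives A4
A#3 gives B#4
B4 gives C#6
C4 gives D5
F3 gives G4
Eb3 gives F4
G3 gives A4

E#4 A4 B#4 C#6 D5 G4 F4 A4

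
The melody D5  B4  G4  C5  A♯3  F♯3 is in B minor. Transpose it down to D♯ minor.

F#4 D#4 B3 E4 C##3 A#2

B minor to D♯ minor down is a minor sixth, so every note moves down by that interval.
D5 gives F#4
B4 gives D#4
G4 gives B3
C5 gives E4
A#3 gives C##3
F#3 gives A#2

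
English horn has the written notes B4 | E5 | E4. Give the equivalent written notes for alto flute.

A4 D5 D4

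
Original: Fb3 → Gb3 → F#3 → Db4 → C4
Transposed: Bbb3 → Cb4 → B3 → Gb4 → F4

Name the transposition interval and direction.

up a perfect fourth

Take the first pair: Fb3 → Bbb3. F to B spans 4 letter names, so the interval is some kind of fourth.
Fb3 to Bbb3 is 5 semitones, which makes it a perfect fourth; the second version is higher, so the direction is up.
Checking another pair — C4 → F4 — gives the same interval.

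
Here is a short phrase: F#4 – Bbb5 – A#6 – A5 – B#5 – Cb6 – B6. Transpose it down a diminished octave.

A diminished octave down from F#4 gives F##3.
Bbb5: an octave down reaches B, and 11 semitones makes it Bb4.
A diminished octave down from A#6 gives A##5.
A diminished octave down from A5 gives A#4.
B#5: an octave down reaches B, and 11 semitones makes it B##4.
Cb6 down a diminished octave is C5.
A diminished octave down from B6 gives B#5.

F##3 Bb4 A##5 A#4 B##4 C5 B#5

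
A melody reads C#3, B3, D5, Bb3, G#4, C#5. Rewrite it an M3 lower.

A2 G3 Bb4 Gb3 E4 A4

C#3 to A2
B3 to G3
D5 to Bb4
Bb3 to Gb3
G#4 to E4
C#5 to A4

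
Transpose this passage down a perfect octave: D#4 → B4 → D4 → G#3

D#4 down a perfect octave is D#3.
B4: an octave down reaches B, and 12 semitones makes it B3.
D4: an octave down reaches D, and 12 semitones makes it D3.
A perfect octave down from G#3 gives G#2.

D#3 B3 D3 G#2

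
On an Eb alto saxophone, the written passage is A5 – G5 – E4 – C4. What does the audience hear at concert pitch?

The Eb alto saxophone sounds a major sixth below written, so transpose each written note down a major sixth.
A5 gives C5
G5 gives Bb4
E4 gives G3
C4 gives Eb3

C5 Bb4 G3 Eb3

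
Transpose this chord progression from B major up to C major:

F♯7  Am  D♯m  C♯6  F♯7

G7 Bbm Em D6 G7

B major up to C major is a minor second; each chord root moves by that interval while the quality stays the same.
F♯7: root F♯ up a minor second → G, giving G7.
Am: root A up a minor second → Bb, giving Bbm.
D♯m: root D♯ up a minor second → E, giving Em.
C♯6: root C♯ up a minor second → D, giving D6.
F♯7: root F♯ up a minor second → G, giving G7.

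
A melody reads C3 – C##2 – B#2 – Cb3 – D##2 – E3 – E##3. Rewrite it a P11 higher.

C3: an eleventh up reaches F, and 17 semitones makes it F4.
A perfect eleventh up from C##2 gives F##3.
A perfect eleventh up from B#2 gives E#4.
A perfect eleventh up from Cb3 gives Fb4.
A perfect eleventh up from D##2 gives G##3.
E3 up a perfect eleventh is A4.
E##3: an eleventh up reaches A, and 17 semitones makes it A##4.

F4 F##3 E#4 Fb4 G##3 A4 A##4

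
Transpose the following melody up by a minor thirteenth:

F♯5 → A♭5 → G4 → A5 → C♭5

D7 Fb7 Eb6 F7 Abb6

F#5: a thirteenth up reaches D, and 20 semitones makes it D7.
Ab5: a thirteenth up reaches F, and 20 semitones makes it Fb7.
G4 up a minor thirteenth is Eb6.
A minor thirteenth up from A5 gives F7.
Cb5 up a minor thirteenth is Abb6.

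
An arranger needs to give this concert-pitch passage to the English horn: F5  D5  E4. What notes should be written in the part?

Written C4 sounds as F3 on the English horn, so concert pitches are written a perfect fifth up.
F5 → C6
D5 → A5
E4 → B4

C6 A5 B4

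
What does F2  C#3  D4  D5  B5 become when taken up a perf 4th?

F2: a fourth up reaches B, and 5 semitones makes it Bb2.
C#3 up a perfect fourth is F#3.
A perfect fourth up from D4 gives G4.
A perfect fourth up from D5 gives G5.
A perfect fourth up from B5 gives E6.

Bb2 F#3 G4 G5 E6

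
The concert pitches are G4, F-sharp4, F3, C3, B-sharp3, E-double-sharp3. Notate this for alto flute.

C5 B4 Bb3 F3 E#4 A##3

Written C4 sounds as G3 on the alto flute, so concert pitches are written a perfect fourth up.
G4 to C5
F#4 to B4
F3 to Bb3
C3 to F3
B#3 to E#4
E##3 to A##3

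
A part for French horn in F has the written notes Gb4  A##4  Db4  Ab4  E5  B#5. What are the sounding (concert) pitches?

The French horn in F sounds a perfect fifth below written, so transpose each written note down a perfect fifth.
Gb4 gives Cb4
A##4 gives D##4
Db4 gives Gb3
Ab4 gives Db4
E5 gives A4
B#5 gives E#5

Cb4 D##4 Gb3 Db4 A4 E#5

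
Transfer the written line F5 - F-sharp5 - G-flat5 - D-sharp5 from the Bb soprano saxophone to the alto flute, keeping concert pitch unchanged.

Ab5 A5 Bbb5 F#5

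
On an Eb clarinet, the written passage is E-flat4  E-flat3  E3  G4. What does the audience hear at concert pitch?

Gb4 Gb3 G3 Bb4

Written C4 on the Eb clarinet sounds as Eb4, a minor third higher; apply that shift to every note.
Eb4 to Gb4
Eb3 to Gb3
E3 to G3
G4 to Bb4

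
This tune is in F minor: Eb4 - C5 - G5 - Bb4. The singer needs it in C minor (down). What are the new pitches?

From F down to C is a perfect fourth; apply that to each pitch.
Eb4 -> Bb3
C5 -> G4
G5 -> D5
Bb4 -> F4

Bb3 G4 D5 F4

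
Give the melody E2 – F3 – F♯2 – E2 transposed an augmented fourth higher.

A#2 B3 B#2 A#2

E2 to A#2
F3 to B3
F#2 to B#2
E2 to A#2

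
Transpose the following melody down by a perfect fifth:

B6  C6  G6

B6: a fifth down reaches E, and 7 semitones makes it E6.
C6: a fifth down reaches F, and 7 semitones makes it F5.
G6 down a perfect fifth is C6.

E6 F5 C6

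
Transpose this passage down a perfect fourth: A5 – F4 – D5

A5: a fourth down reaches E, and 5 semitones makes it E5.
F4: a fourth down reaches C, and 5 semitones makes it C4.
D5 down a perfect fourth is A4.

E5 C4 A4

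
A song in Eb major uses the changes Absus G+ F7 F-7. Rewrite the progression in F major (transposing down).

Bbsus A+ G7 G-7

Eb major down to F major is a minor seventh; each chord root moves by that interval while the quality stays the same.
Absus: root Ab down a minor seventh → Bb, giving Bbsus.
G+: root G down a minor seventh → A, giving A+.
F7: root F down a minor seventh → G, giving G7.
F-7: root F down a minor seventh → G, giving G-7.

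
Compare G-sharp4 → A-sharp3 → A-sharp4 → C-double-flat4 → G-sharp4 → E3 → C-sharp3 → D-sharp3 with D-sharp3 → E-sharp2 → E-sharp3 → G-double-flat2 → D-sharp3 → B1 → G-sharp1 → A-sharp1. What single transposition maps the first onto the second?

down a perfect eleventh

From G#4 to D#3 is 11 letter names — an eleventh of some quality.
D#3 to G#4 is 17 semitones, which makes it a perfect eleventh; the second version is lower, so the direction is down.
Checking another pair — D#3 → A#1 — gives the same interval.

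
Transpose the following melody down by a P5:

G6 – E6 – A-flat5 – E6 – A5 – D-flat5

G6: a fifth down reaches C, and 7 semitones makes it C6.
A perfect fifth down from E6 gives A5.
Ab5: a fifth down reaches D, and 7 semitones makes it Db5.
A perfect fifth down from E6 gives A5.
A5: a fifth down reaches D, and 7 semitones makes it D5.
A perfect fifth down from Db5 gives Gb4.

C6 A5 Db5 A5 D5 Gb4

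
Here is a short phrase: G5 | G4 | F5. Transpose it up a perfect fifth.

D6 D5 C6

A perfect fifth up from G5 gives D6.
G4: a fifth up reaches D, and 7 semitones makes it D5.
F5: a fifth up reaches C, and 7 semitones makes it C6.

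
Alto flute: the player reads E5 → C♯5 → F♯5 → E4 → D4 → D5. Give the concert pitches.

B4 G#4 C#5 B3 A3 A4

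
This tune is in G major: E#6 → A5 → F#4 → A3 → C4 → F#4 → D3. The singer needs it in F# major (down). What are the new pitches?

D##6 G#5 E#4 G#3 B3 E#4 C#3

From G down to F# is a minor second; apply that to each pitch.
E#6 to D##6
A5 to G#5
F#4 to E#4
A3 to G#3
C4 to B3
F#4 to E#4
D3 to C#3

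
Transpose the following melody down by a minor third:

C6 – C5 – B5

A5 A4 G#5

C6 becomes A5
C5 becomes A4
B5 becomes G#5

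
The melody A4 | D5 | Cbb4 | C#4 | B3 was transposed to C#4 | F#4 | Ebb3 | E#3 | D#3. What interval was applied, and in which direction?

down a minor sixth

Take the first pair: A4 → C#4. A to C spans 6 letter names, so the interval is some kind of sixth.
C#4 to A4 is 8 semitones, which makes it a minor sixth; the second version is lower, so the direction is down.
Checking another pair — B3 → D#3 — gives the same interval.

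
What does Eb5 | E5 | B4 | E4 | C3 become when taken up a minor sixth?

Cb6 C6 G5 C5 Ab3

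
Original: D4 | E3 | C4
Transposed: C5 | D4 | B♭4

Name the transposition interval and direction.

up a minor seventh

From D4 to C5 is 7 letter names — a seventh of some quality.
D4 to C5 is 10 semitones, which makes it a minor seventh; the second version is higher, so the direction is up.
Checking another pair — C4 → Bb4 — gives the same interval.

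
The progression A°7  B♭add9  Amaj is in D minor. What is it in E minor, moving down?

B°7 Cadd9 Bmaj

D minor down to E minor is a minor seventh; each chord root moves by that interval while the quality stays the same.
A°7: root A down a minor seventh → B, giving B°7.
B♭add9: root B♭ down a minor seventh → C, giving Cadd9.
Amaj: root A down a minor seventh → B, giving Bmaj.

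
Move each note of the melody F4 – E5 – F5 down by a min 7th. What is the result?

G3 F#4 G4

F4 gives G3
E5 gives F#4
F5 gives G4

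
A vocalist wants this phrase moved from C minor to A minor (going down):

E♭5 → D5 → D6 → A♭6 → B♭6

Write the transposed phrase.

C5 B4 B5 F6 G6

C minor to A minor down is a minor third, so every note moves down by that interval.
Eb5 gives C5
D5 gives B4
D6 gives B5
Ab6 gives F6
Bb6 gives G6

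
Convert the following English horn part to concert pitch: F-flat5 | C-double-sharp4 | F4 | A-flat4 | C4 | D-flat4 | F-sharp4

Bbb4 F##3 Bb3 Db4 F3 Gb3 B3

Written C4 on the English horn sounds as F3, a perfect fifth lower; apply that shift to every note.
Fb5 becomes Bbb4
C##4 becomes F##3
F4 becomes Bb3
Ab4 becomes Db4
C4 becomes F3
Db4 becomes Gb3
F#4 becomes B3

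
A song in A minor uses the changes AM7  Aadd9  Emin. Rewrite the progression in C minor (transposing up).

CM7 Cadd9 Gmin

A minor up to C minor is a minor third; each chord root moves by that interval while the quality stays the same.
AM7: root A up a minor third → C, giving CM7.
Aadd9: root A up a minor third → C, giving Cadd9.
Emin: root E up a minor third → G, giving Gmin.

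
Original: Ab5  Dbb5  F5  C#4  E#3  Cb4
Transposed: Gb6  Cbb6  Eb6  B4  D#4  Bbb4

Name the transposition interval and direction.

up a minor seventh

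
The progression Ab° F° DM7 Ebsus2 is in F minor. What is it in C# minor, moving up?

E° C#° A#M7 Bsus2

F minor up to C# minor is an augmented fifth; each chord root moves by that interval while the quality stays the same.
Ab°: root Ab up an augmented fifth → E, giving E°.
F°: root F up an augmented fifth → C#, giving C#°.
DM7: root D up an augmented fifth → A#, giving A#M7.
Ebsus2: root Eb up an augmented fifth → B, giving Bsus2.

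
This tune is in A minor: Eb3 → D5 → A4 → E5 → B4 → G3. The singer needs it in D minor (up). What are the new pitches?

A minor to D minor up is a perfect fourth, so every note moves up by that interval.
Eb3 becomes Ab3
D5 becomes G5
A4 becomes D5
E5 becomes A5
B4 becomes E5
G3 becomes C4

Ab3 G5 D5 A5 E5 C4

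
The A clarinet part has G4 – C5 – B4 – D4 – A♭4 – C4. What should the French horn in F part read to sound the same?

B4 E5 D#5 F#4 C5 E4

First find concert pitch: the A clarinet sounds a minor third below written, so G4 C5 B4 D4 A♭4 C4 sounds E4 A4 G#4 B3 F4 A3.
Then write for French horn in F: it sounds a perfect fifth below written, so the part must be a perfect fifth above concert.
E4 → B4
A4 → E5
G#4 → D#5
B3 → F#4
F4 → C5
A3 → E4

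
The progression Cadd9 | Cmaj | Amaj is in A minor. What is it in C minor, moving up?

Ebadd9 Ebmaj Cmaj

A minor up to C minor is a minor third; each chord root moves by that interval while the quality stays the same.
Cadd9: root C up a minor third → Eb, giving Ebadd9.
Cmaj: root C up a minor third → Eb, giving Ebmaj.
Amaj: root A up a minor third → C, giving Cmaj.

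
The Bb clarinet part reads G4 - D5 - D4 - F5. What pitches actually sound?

F4 C5 C4 Eb5

The Bb clarinet sounds a major second below written, so transpose each written note down a major second.
G4 → F4
D5 → C5
D4 → C4
F5 → Eb5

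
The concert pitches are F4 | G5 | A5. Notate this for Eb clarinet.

Written C4 sounds as Eb4 on the Eb clarinet, so concert pitches are written a minor third down.
F4 -> D4
G5 -> E5
A5 -> F#5

D4 E5 F#5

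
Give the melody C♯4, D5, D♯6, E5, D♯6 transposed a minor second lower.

C#4 to B#3
D5 to C#5
D#6 to C##6
E5 to D#5
D#6 to C##6

B#3 C#5 C##6 D#5 C##6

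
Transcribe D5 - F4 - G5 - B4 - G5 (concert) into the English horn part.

Written C4 sounds as F3 on the English horn, so concert pitches are written a perfect fifth up.
D5 -> A5
F4 -> C5
G5 -> D6
B4 -> F#5
G5 -> D6

A5 C5 D6 F#5 D6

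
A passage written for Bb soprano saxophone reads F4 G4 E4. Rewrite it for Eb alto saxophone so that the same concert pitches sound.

C5 D5 B4

First find concert pitch: the Bb soprano saxophone sounds a major second below written, so F4 G4 E4 sounds Eb4 F4 D4.
Then write for Eb alto saxophone: it sounds a major sixth below written, so the part must be a major sixth above concert.
Eb4 → C5
F4 → D5
D4 → B4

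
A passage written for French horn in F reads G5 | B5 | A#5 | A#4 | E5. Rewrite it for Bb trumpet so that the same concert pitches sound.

D5 F#5 E#5 E#4 B4

First find concert pitch: the French horn in F sounds a perfect fifth below written, so G5 B5 A#5 A#4 E5 sounds C5 E5 D#5 D#4 A4.
Then write for Bb trumpet: it sounds a major second below written, so the part must be a major second above concert.
C5 → D5
E5 → F#5
D#5 → E#5
D#4 → E#4
A4 → B4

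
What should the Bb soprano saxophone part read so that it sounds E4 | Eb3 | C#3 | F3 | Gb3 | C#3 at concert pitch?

Written C4 sounds as Bb3 on the Bb soprano saxophone, so concert pitches are written a major second up.
E4 to F#4
Eb3 to F3
C#3 to D#3
F3 to G3
Gb3 to Ab3
C#3 to D#3

F#4 F3 D#3 G3 Ab3 D#3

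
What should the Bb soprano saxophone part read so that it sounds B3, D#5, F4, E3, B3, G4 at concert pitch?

Written C4 sounds as Bb3 on the Bb soprano saxophone, so concert pitches are written a major second up.
B3 becomes C#4
D#5 becomes E#5
F4 becomes G4
E3 becomes F#3
B3 becomes C#4
G4 becomes A4

C#4 E#5 G4 F#3 C#4 A4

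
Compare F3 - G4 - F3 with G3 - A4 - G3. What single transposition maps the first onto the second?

up a major second

From F3 to G3 is 2 letter names — a second of some quality.
F3 to G3 is 2 semitones, which makes it a major second; the second version is higher, so the direction is up.
Checking another pair — F3 → G3 — gives the same interval.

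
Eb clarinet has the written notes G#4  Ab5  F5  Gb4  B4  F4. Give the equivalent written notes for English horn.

First find concert pitch: the Eb clarinet sounds a minor third above written, so G#4 Ab5 F5 Gb4 B4 F4 sounds B4 Cb6 Ab5 Bbb4 D5 Ab4.
Then write for English horn: it sounds a perfect fifth below written, so the part must be a perfect fifth above concert.
B4 → F#5
Cb6 → Gb6
Ab5 → Eb6
Bbb4 → Fb5
D5 → A5
Ab4 → Eb5

F#5 Gb6 Eb6 Fb5 A5 Eb5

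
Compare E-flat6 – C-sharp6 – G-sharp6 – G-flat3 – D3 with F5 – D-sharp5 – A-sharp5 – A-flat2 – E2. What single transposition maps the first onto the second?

down a minor seventh

Take the first pair: Eb6 → F5. E to F spans 7 letter names, so the interval is some kind of seventh.
F5 to Eb6 is 10 semitones, which makes it a minor seventh; the second version is lower, so the direction is down.
Checking another pair — D3 → E2 — gives the same interval.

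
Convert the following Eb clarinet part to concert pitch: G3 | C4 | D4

Written C4 on the Eb clarinet sounds as Eb4, a minor third higher; apply that shift to every note.
G3 becomes Bb3
C4 becomes Eb4
D4 becomes F4

Bb3 Eb4 F4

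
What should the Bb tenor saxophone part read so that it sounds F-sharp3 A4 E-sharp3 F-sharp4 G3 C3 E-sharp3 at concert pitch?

The Bb tenor saxophone sounds a major ninth below written, so the written part must be a major ninth above concert — transpose each note up.
F#3 → G#4
A4 → B5
E#3 → F##4
F#4 → G#5
G3 → A4
C3 → D4
E#3 → F##4

G#4 B5 F##4 G#5 A4 D4 F##4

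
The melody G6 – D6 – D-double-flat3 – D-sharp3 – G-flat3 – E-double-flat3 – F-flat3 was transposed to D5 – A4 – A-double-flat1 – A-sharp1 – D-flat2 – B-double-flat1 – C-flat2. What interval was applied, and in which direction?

From G6 to D5 is 11 letter names — an eleventh of some quality.
D5 to G6 is 17 semitones, which makes it a perfect eleventh; the second version is lower, so the direction is down.
Checking another pair — Fb3 → Cb2 — gives the same interval.

down a perfect eleventh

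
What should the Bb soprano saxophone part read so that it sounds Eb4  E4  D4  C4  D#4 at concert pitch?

The Bb soprano saxophone sounds a major second below written, so the written part must be a major second above concert — transpose each note up.
Eb4 becomes F4
E4 becomes F#4
D4 becomes E4
C4 becomes D4
D#4 becomes E#4

F4 F#4 E4 D4 E#4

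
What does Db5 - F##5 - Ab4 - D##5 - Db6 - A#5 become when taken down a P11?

Ab3 C##4 Eb3 A##3 Ab4 E#4

Db5 becomes Ab3
F##5 becomes C##4
Ab4 becomes Eb3
D##5 becomes A##3
Db6 becomes Ab4
A#5 becomes E#4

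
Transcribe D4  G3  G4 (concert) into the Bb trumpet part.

E4 A3 A4

The Bb trumpet sounds a major second below written, so the written part must be a major second above concert — transpose each note up.
D4 → E4
G3 → A3
G4 → A4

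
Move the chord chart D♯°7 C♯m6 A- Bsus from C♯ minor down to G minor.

A°7 Gm6 Eb- Fsus

C♯ minor down to G minor is an augmented fourth; each chord root moves by that interval while the quality stays the same.
D♯°7: root D♯ down an augmented fourth → A, giving A°7.
C♯m6: root C♯ down an augmented fourth → G, giving Gm6.
A-: root A down an augmented fourth → Eb, giving Eb-.
Bsus: root B down an augmented fourth → F, giving Fsus.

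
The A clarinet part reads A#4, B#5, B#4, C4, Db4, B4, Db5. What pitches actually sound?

F##4 G##5 G##4 A3 Bb3 G#4 Bb4

Written C4 on the A clarinet sounds as A3, a minor third lower; apply that shift to every note.
A#4 to F##4
B#5 to G##5
B#4 to G##4
C4 to A3
Db4 to Bb3
B4 to G#4
Db5 to Bb4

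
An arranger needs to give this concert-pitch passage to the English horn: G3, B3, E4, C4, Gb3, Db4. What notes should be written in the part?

Written C4 sounds as F3 on the English horn, so concert pitches are written a perfect fifth up.
G3 gives D4
B3 gives F#4
E4 gives B4
C4 gives G4
Gb3 gives Db4
Db4 gives Ab4

D4 F#4 B4 G4 Db4 Ab4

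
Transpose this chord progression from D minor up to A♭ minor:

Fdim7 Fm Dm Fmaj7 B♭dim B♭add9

D minor up to A♭ minor is a diminished fifth; each chord root moves by that interval while the quality stays the same.
Fdim7: root F up a diminished fifth → Cb, giving Cbdim7.
Fm: root F up a diminished fifth → Cb, giving Cbm.
Dm: root D up a diminished fifth → Ab, giving Abm.
Fmaj7: root F up a diminished fifth → Cb, giving Cbmaj7.
B♭dim: root B♭ up a diminished fifth → Fb, giving Fbdim.
B♭add9: root B♭ up a diminished fifth → Fb, giving Fbadd9.

Cbdim7 Cbm Abm Cbmaj7 Fbdim Fbadd9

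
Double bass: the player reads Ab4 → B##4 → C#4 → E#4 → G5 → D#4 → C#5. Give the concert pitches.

Ab3 B##3 C#3 E#3 G4 D#3 C#4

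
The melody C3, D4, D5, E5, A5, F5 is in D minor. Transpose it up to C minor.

D minor to C minor up is a minor seventh, so every note moves up by that interval.
C3 gives Bb3
D4 gives C5
D5 gives C6
E5 gives D6
A5 gives G6
F5 gives Eb6

Bb3 C5 C6 D6 G6 Eb6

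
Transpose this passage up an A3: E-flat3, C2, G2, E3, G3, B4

G#3 E#2 B#2 G##3 B#3 D##5

Eb3 up an augmented third is G#3.
An augmented third up from C2 gives E#2.
An augmented third up from G2 gives B#2.
E3 up an augmented third is G##3.
G3: a third up reaches B, and 5 semitones makes it B#3.
B4: a third up reaches D, and 5 semitones makes it D##5.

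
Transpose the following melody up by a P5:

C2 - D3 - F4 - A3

G2 A3 C5 E4

A perfect fifth up from C2 gives G2.
D3 up a perfect fifth is A3.
F4 up a perfect fifth is C5.
A3: a fifth up reaches E, and 7 semitones makes it E4.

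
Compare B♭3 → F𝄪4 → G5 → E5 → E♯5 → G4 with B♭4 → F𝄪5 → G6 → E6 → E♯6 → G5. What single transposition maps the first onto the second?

up a perfect octave

From Bb3 to Bb4 is 8 letter names — an octave of some quality.
Bb3 to Bb4 is 12 semitones, which makes it a perfect octave; the second version is higher, so the direction is up.
Checking another pair — G4 → G5 — gives the same interval.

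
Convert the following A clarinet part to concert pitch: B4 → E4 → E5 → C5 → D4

The A clarinet sounds a minor third below written, so transpose each written note down a minor third.
B4 gives G#4
E4 gives C#4
E5 gives C#5
C5 gives A4
D4 gives B3

G#4 C#4 C#5 A4 B3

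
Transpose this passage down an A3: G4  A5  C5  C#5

Ebb4 Fb5 Abb4 Ab4

G4 to Ebb4
A5 to Fb5
C5 to Abb4
C#5 to Ab4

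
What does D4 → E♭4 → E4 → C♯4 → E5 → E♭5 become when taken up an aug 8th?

D4 becomes D#5
Eb4 becomes E5
E4 becomes E#5
C#4 becomes C##5
E5 becomes E#6
Eb5 becomes E6

D#5 E5 E#5 C##5 E#6 E6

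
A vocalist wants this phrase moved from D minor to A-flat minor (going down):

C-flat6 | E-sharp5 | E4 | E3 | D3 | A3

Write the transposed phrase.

Gbb5 B4 Bb3 Bb2 Ab2 Eb3

From D down to A-flat is an augmented fourth; apply that to each pitch.
Cb6 -> Gbb5
E#5 -> B4
E4 -> Bb3
E3 -> Bb2
D3 -> Ab2
A3 -> Eb3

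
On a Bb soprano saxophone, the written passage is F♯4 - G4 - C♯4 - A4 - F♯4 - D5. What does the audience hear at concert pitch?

E4 F4 B3 G4 E4 C5

Written C4 on the Bb soprano saxophone sounds as Bb3, a major second lower; apply that shift to every note.
F#4 becomes E4
G4 becomes F4
C#4 becomes B3
A4 becomes G4
F#4 becomes E4
D5 becomes C5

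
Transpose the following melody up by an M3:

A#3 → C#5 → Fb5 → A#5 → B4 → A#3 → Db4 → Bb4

C##4 E#5 Ab5 C##6 D#5 C##4 F4 D5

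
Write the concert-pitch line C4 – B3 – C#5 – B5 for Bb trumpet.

D4 C#4 D#5 C#6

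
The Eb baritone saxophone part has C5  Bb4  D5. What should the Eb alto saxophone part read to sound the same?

First find concert pitch: the Eb baritone saxophone sounds a major thirteenth below written, so C5 Bb4 D5 sounds Eb3 Db3 F3.
Then write for Eb alto saxophone: it sounds a major sixth below written, so the part must be a major sixth above concert.
Eb3 → C4
Db3 → Bb3
F3 → D4

C4 Bb3 D4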